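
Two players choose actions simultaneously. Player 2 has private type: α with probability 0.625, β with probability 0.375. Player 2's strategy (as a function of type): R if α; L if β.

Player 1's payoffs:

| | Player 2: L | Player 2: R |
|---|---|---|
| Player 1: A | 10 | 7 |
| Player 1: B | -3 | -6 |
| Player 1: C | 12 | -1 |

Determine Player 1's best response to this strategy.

Compute Player 1's expected payoff for each action, taking the expectation over Player 2's type.
E[A] = 0.625·(7) + 0.375·(10) = 8.125
E[B] = 0.625·(-6) + 0.375·(-3) = -4.875
E[C] = 0.625·(-1) + 0.375·(12) = 3.875
Best response: A (8.125 is the largest).

A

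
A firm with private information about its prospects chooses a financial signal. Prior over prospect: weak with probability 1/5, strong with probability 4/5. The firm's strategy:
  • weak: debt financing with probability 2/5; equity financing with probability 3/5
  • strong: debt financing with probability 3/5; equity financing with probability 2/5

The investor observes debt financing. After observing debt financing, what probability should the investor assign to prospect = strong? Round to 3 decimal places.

P(debt financing) = (1/5)·(2/5) + (4/5)·(3/5) = 14/25
P(strong | debt financing) = ((4/5)·(3/5)) / (14/25) = (12/25) / (14/25) = 6/7

0.857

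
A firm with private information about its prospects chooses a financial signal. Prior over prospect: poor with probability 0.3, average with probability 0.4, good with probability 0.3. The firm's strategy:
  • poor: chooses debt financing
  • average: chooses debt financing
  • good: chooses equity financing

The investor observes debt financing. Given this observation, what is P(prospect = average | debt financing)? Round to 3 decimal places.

Apply Bayes' rule using the sender's strategy as the likelihood.
P(debt financing) = 0.3·1 + 0.4·1 + 0.3·0 = 0.7
P(average | debt financing) = (0.4·1) / 0.7 = 0.4 / 0.7 = 0.571429

0.571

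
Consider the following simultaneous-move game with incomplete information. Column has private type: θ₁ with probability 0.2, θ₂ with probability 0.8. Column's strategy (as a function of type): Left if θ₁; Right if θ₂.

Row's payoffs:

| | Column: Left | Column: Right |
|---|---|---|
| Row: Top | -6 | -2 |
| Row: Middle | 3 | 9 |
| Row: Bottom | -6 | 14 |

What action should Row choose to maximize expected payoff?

E[Top] = 0.2·(-6) + 0.8·(-2) = -2.8
E[Middle] = 0.2·(3) + 0.8·(9) = 7.8
E[Bottom] = 0.2·(-6) + 0.8·(14) = 10
Best response: Bottom (10 is the largest).

Bottom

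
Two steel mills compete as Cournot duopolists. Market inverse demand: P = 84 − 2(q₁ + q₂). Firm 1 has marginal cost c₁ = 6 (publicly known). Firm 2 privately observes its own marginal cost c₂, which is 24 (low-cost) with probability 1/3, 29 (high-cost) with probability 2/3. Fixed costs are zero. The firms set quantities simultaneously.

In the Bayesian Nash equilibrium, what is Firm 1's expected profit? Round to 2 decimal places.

Each type of Firm 2 best-responds to q₁; Firm 1 best-responds to the expected q₂ over Firm 2's types.
Firm 2 with cost c maximizes (84 − 2(q₁+q₂) − c)·q₂, giving q₂(c) = (84 − c − 2q₁)/4.
E[c₂] = 1/3·24 + 2/3·29 = 27.3333
Firm 1's FOC against E[q₂] yields q₁ = (84 − 2·6 + E[c₂])/6 = (84 − 12 + 27.3333)/6 = 16.5556.
E[P] = 84 − 2·(q₁ + E[q₂]) = 39.1111; Firm 1's expected profit = (E[P] − 6)·q₁ = (39.1111 − 6)·16.5556 = 548.173.

548.17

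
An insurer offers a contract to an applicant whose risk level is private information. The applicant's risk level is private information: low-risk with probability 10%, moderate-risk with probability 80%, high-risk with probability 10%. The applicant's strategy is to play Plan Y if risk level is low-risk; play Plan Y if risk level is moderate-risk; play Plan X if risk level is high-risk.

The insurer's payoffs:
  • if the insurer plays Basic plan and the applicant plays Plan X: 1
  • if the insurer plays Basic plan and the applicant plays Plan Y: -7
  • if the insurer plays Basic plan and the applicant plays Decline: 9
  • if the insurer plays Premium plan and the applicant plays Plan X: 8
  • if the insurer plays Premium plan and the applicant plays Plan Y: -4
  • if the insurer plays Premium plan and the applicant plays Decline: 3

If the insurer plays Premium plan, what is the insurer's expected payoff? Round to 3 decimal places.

E[Premium plan] = 0.1·(-4) + 0.8·(-4) + 0.1·8 = (-0.4) + (-3.2) + 0.8 = -2.8

-2.800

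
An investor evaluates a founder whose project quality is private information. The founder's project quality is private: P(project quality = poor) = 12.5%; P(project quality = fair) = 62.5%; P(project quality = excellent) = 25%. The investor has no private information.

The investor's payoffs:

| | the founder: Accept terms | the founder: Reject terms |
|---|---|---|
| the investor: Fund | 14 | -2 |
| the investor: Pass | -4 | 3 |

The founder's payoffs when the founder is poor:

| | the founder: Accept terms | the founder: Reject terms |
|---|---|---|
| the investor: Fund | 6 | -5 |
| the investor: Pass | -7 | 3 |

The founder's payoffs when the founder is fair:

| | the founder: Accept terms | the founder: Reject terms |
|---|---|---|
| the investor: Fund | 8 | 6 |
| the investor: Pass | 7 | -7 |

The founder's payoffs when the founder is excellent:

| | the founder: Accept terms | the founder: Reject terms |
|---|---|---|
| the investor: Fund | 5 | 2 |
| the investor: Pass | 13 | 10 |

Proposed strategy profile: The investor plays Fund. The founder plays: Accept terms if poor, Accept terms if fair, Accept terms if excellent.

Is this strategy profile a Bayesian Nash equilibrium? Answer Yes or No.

The investor plays Fund: E[Fund] = 0.125·(14) + 0.625·(14) + 0.25·(14) = 14; E[Pass] = -4. Best-responding. ✓
The founder (project quality poor), facing Fund: Accept terms gives 6, Reject terms gives -5. Proposed Accept terms is best. ✓
The founder (project quality fair), facing Fund: Accept terms gives 8, Reject terms gives 6. Proposed Accept terms is best. ✓
The founder (project quality excellent), facing Fund: Accept terms gives 5, Reject terms gives 2. Proposed Accept terms is best. ✓

Yes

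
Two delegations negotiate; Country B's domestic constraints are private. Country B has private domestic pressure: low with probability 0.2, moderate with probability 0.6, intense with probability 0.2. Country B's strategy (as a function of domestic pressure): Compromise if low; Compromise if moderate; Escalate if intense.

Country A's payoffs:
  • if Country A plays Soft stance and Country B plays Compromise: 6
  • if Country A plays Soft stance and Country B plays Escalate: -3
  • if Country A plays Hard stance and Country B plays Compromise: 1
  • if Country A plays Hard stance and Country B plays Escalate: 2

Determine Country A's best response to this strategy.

Soft stance

E[Soft stance] = 0.2·(6) + 0.6·(6) + 0.2·(-3) = 4.2
E[Hard stance] = 0.2·(1) + 0.6·(1) + 0.2·(2) = 1.2
Best response: Soft stance (4.2 is the largest).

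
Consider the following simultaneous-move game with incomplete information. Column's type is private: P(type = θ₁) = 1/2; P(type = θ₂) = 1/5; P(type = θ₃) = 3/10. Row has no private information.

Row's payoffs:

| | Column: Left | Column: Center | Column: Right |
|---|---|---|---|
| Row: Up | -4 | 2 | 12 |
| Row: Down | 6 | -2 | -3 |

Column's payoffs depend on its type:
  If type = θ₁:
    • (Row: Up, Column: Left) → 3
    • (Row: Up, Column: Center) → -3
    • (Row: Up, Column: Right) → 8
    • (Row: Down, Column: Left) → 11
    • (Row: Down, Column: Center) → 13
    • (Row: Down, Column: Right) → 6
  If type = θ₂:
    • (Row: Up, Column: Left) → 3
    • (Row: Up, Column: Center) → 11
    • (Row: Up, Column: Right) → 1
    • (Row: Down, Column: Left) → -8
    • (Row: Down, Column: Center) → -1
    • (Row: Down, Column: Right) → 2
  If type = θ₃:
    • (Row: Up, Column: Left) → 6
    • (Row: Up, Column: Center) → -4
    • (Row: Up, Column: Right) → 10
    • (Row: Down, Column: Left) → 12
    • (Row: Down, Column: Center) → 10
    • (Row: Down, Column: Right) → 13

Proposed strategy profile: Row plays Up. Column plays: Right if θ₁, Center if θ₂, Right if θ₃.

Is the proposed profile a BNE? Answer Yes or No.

Yes

A profile is a BNE iff every type of every player is best-responding given beliefs about the other side.
Row plays Up: E[Up] = 1/2·(12) + 1/5·(2) + 3/10·(12) = 10; E[Down] = -14/5. Best-responding. ✓
Column (type θ₁), facing Up: Left gives 3, Center gives -3, Right gives 8. Proposed Right is best. ✓
Column (type θ₂), facing Up: Left gives 3, Center gives 11, Right gives 1. Proposed Center is best. ✓
Column (type θ₃), facing Up: Left gives 6, Center gives -4, Right gives 10. Proposed Right is best. ✓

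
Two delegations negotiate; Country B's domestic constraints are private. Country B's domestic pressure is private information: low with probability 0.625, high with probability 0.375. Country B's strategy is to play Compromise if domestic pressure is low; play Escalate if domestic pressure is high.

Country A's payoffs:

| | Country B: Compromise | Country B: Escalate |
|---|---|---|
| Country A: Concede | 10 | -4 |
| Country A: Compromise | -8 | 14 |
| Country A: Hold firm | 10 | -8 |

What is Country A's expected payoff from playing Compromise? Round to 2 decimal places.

0.25

Take the expectation over Country B's domestic pressure, weighting each type's action by its prior probability.
E[Compromise] = 0.625·(-8) + 0.375·14 = (-5) + 5.25 = 0.25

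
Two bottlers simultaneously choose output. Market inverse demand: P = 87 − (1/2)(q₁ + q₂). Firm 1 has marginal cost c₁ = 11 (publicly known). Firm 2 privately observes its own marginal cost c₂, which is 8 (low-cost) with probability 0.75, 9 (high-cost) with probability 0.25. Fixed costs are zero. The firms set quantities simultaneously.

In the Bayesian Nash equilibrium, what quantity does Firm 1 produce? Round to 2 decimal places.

Firm 2 with cost c maximizes (87 − (1/2)(q₁+q₂) − c)·q₂, giving q₂(c) = (87 − c − (1/2)q₁).
E[c₂] = 0.75·8 + 0.25·9 = 8.25
Firm 1's FOC against E[q₂] yields q₁ = (87 − 2·11 + E[c₂])/(3/2) = (87 − 22 + 8.25)/(3/2) = 48.8333.

48.83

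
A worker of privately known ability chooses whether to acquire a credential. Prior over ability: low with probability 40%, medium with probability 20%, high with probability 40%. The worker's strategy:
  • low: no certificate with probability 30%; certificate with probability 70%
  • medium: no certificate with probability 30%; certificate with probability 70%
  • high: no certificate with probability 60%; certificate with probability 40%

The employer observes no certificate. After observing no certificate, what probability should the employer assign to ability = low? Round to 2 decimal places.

0.29

P(no certificate) = 0.4·0.3 + 0.2·0.3 + 0.4·0.6 = 0.42
P(low | no certificate) = (0.4·0.3) / 0.42 = 0.12 / 0.42 = 0.285714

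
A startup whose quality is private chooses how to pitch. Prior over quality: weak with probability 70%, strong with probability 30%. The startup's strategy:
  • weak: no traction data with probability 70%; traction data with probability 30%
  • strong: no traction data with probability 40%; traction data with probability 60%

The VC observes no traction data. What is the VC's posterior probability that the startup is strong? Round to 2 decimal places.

0.20

P(no traction data) = 0.7·0.7 + 0.3·0.4 = 0.61
P(strong | no traction data) = (0.3·0.4) / 0.61 = 0.12 / 0.61 = 0.196721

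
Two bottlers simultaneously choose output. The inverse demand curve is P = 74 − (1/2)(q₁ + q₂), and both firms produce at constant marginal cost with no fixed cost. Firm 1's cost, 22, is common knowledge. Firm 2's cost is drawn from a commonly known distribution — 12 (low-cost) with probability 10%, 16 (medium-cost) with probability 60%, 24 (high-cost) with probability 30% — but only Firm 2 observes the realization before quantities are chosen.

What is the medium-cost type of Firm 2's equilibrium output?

Type-c best response for Firm 2: q₂(c) = (74 − c) − q₁/2.
Firm 1 maximizes expected profit; its first-order condition is 74 − q₁ − (1/2)E[q₂] − 22 = 0.
Substituting E[q₂] and solving: E[c₂] = 18, so q₁ = (74 − 2·22 + 18)/(3/2) = 32.
q₂(medium-cost) = (74 − 16 − (1/2)·32) = 42.

42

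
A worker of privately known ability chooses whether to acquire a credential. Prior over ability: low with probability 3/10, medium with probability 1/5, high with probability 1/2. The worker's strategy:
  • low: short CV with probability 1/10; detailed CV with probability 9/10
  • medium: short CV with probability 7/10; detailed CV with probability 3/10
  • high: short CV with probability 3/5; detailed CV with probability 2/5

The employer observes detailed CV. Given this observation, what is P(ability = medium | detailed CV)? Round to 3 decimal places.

0.113

P(detailed CV) = (3/10)·(9/10) + (1/5)·(3/10) + (1/2)·(2/5) = 53/100
P(medium | detailed CV) = ((1/5)·(3/10)) / (53/100) = (3/50) / (53/100) = 6/53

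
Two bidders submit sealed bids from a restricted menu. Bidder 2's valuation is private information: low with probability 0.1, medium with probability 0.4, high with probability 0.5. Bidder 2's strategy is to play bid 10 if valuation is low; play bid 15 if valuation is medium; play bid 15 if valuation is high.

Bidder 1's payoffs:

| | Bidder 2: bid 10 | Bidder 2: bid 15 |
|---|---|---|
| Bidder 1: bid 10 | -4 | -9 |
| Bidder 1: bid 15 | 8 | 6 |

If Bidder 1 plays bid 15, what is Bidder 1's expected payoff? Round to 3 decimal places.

E[bid 15] = 0.1·8 + 0.4·6 + 0.5·6 = 0.8 + 2.4 + 3 = 6.2

6.200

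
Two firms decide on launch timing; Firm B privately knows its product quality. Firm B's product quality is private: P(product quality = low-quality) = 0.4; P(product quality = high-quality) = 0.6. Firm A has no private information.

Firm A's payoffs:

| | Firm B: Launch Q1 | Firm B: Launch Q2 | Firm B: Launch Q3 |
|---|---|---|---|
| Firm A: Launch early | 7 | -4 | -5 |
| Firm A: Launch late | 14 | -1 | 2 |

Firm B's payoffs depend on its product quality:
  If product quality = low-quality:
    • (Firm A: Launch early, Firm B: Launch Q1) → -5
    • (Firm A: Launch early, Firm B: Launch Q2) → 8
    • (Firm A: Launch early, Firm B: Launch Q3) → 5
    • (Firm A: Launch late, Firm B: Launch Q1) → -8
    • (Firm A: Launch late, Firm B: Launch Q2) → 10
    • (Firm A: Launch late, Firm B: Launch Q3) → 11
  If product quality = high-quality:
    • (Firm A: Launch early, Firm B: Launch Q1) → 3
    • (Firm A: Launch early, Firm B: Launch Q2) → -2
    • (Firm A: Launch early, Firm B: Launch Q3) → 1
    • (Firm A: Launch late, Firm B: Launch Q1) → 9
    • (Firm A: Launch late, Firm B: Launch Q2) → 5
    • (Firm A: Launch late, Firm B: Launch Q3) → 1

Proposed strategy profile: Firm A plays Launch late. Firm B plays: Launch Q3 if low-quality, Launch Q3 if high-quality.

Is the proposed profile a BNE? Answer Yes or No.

Firm A plays Launch late: E[Launch late] = 0.4·(2) + 0.6·(2) = 2; E[Launch early] = -5. Best-responding. ✓
Firm B (product quality low-quality), facing Launch late: Launch Q1 gives -8, Launch Q2 gives 10, Launch Q3 gives 11. Proposed Launch Q3 is best. ✓
Firm B (product quality high-quality), facing Launch late: Launch Q1 gives 9, Launch Q2 gives 5, Launch Q3 gives 1. Proposed Launch Q3 is not best — profitable deviation exists. ✗

No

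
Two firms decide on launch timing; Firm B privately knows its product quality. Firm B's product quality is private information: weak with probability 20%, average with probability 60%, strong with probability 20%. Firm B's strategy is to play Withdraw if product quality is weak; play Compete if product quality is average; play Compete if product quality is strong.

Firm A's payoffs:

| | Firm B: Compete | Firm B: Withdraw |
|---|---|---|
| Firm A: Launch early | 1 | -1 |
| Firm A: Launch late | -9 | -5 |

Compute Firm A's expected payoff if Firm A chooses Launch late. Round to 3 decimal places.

E[Launch late] = 0.2·(-5) + 0.6·(-9) + 0.2·(-9) = (-1) + (-5.4) + (-1.8) = -8.2

-8.200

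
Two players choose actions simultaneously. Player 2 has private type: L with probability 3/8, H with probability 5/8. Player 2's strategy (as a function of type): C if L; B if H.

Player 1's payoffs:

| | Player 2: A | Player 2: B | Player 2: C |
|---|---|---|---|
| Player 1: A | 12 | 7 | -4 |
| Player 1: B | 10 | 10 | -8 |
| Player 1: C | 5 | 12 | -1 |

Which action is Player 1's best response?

Compute Player 1's expected payoff for each action, taking the expectation over Player 2's type.
E[A] = 3/8·(-4) + 5/8·(7) = 23/8
E[B] = 3/8·(-8) + 5/8·(10) = 13/4
E[C] = 3/8·(-1) + 5/8·(12) = 57/8
Best response: C (57/8 is the largest).

C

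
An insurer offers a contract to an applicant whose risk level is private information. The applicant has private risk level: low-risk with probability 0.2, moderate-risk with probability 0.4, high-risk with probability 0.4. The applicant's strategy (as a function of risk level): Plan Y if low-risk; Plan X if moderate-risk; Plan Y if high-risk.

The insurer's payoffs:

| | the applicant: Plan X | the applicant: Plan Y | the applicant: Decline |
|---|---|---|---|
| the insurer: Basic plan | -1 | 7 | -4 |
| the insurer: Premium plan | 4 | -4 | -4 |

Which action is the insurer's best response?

Basic plan

E[Basic plan] = 0.2·(7) + 0.4·(-1) + 0.4·(7) = 3.8
E[Premium plan] = 0.2·(-4) + 0.4·(4) + 0.4·(-4) = -0.8
Best response: Basic plan (3.8 is the largest).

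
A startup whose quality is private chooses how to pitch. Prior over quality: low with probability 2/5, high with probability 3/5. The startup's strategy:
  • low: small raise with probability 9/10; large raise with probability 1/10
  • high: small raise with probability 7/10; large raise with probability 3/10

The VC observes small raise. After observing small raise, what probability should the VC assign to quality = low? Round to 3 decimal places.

Apply Bayes' rule using the sender's strategy as the likelihood.
P(small raise) = (2/5)·(9/10) + (3/5)·(7/10) = 39/50
P(low | small raise) = ((2/5)·(9/10)) / (39/50) = (9/25) / (39/50) = 6/13

0.462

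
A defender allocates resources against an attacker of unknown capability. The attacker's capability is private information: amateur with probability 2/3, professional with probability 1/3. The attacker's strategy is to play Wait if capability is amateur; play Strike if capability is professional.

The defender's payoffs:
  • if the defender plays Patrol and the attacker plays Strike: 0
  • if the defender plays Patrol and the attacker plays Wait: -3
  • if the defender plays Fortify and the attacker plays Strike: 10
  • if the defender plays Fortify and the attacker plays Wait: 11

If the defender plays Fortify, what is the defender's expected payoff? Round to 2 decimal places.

Take the expectation over the attacker's capability, weighting each type's action by its prior probability.
E[Fortify] = 2/3·11 + 1/3·10 = 22/3 + 10/3 = 32/3

10.67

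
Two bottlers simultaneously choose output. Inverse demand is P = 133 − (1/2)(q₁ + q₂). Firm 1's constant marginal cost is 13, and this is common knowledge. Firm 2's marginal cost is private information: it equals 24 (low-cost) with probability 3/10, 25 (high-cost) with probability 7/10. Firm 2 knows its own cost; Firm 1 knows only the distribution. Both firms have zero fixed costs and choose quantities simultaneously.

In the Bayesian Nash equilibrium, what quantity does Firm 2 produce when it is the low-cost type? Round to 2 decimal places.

Type-c best response for Firm 2: q₂(c) = (133 − c) − q₁/2.
Firm 1 maximizes expected profit; its first-order condition is 133 − q₁ − (1/2)E[q₂] − 13 = 0.
Substituting E[q₂] and solving: E[c₂] = 24.7, so q₁ = (133 − 2·13 + 24.7)/(3/2) = 87.8.
q₂(low-cost) = (133 − 24 − (1/2)·87.8) = 65.1.

65.10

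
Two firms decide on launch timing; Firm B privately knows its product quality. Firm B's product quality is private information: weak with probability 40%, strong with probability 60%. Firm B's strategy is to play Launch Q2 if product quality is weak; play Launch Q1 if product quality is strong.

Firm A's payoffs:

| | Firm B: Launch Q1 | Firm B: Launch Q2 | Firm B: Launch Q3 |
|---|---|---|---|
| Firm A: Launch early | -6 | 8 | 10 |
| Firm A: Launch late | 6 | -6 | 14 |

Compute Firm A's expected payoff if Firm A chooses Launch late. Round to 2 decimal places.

E[Launch late] = 0.4·(-6) + 0.6·6 = (-2.4) + 3.6 = 1.2

1.20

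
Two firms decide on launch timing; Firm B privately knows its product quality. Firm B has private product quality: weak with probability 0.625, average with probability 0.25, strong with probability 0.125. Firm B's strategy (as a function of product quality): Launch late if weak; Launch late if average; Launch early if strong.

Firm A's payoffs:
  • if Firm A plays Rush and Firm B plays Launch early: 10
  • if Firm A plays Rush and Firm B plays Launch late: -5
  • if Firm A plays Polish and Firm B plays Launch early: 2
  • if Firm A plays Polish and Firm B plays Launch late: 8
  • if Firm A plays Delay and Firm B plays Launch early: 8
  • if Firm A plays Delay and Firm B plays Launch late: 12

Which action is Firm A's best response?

Delay

E[Rush] = 0.625·(-5) + 0.25·(-5) + 0.125·(10) = -3.125
E[Polish] = 0.625·(8) + 0.25·(8) + 0.125·(2) = 7.25
E[Delay] = 0.625·(12) + 0.25·(12) + 0.125·(8) = 11.5
Best response: Delay (11.5 is the largest).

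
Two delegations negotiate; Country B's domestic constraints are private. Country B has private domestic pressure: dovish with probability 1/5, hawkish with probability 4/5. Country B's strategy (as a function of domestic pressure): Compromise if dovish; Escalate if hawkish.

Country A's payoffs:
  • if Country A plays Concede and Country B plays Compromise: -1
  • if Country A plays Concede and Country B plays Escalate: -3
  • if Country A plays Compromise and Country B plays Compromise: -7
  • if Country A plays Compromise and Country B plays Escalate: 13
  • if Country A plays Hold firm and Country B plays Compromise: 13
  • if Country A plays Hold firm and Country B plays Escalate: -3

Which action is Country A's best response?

Compute Country A's expected payoff for each action, taking the expectation over Country B's type.
E[Concede] = 1/5·(-1) + 4/5·(-3) = -13/5
E[Compromise] = 1/5·(-7) + 4/5·(13) = 9
E[Hold firm] = 1/5·(13) + 4/5·(-3) = 1/5
Best response: Compromise (9 is the largest).

Compromise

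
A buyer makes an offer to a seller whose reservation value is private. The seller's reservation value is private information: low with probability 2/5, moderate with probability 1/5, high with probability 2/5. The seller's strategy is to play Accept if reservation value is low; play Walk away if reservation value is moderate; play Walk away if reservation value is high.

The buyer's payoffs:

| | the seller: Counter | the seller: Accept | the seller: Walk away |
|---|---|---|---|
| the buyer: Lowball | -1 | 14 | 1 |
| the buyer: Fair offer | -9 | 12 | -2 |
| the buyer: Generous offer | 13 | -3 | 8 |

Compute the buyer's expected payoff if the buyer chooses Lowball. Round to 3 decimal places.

E[Lowball] = 2/5·14 + 1/5·1 + 2/5·1 = 28/5 + 1/5 + 2/5 = 31/5

6.200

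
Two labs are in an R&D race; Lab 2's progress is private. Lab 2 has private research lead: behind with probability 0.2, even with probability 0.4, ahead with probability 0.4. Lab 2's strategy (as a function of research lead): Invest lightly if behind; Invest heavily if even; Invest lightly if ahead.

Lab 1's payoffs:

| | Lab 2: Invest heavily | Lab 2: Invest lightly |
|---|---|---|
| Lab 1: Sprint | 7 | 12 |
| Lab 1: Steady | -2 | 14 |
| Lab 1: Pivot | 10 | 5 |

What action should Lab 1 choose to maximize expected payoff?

Sprint

Compute Lab 1's expected payoff for each action, taking the expectation over Lab 2's type.
E[Sprint] = 0.2·(12) + 0.4·(7) + 0.4·(12) = 10
E[Steady] = 0.2·(14) + 0.4·(-2) + 0.4·(14) = 7.6
E[Pivot] = 0.2·(5) + 0.4·(10) + 0.4·(5) = 7
Best response: Sprint (10 is the largest).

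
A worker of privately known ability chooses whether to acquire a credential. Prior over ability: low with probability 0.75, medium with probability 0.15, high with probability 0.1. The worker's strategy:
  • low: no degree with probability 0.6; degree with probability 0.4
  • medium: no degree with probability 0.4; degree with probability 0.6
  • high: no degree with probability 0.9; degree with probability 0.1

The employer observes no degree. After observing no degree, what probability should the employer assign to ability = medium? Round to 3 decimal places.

0.100

P(no degree) = 0.75·0.6 + 0.15·0.4 + 0.1·0.9 = 0.6
P(medium | no degree) = (0.15·0.4) / 0.6 = 0.06 / 0.6 = 0.1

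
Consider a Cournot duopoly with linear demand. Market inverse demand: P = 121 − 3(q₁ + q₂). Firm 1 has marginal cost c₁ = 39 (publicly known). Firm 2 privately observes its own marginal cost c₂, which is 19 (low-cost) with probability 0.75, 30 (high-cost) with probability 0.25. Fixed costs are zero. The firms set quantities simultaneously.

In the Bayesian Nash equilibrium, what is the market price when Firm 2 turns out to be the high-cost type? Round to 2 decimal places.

64.71

Type-c best response for Firm 2: q₂(c) = (121 − c)/6 − q₁/2.
Firm 1 maximizes expected profit; its first-order condition is 121 − 6q₁ − 3E[q₂] − 39 = 0.
Substituting E[q₂] and solving: E[c₂] = 21.75, so q₁ = (121 − 2·39 + 21.75)/9 = 7.19444.
q₂(high-cost) = 11.5694, so P = 121 − 3·(7.19444 + 11.5694) = 64.7083.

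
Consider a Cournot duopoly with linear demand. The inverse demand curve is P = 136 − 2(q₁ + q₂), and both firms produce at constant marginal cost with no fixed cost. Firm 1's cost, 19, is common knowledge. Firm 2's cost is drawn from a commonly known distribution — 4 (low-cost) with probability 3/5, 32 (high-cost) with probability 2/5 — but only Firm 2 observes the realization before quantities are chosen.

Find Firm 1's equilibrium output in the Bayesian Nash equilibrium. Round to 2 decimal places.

18.87

Each type of Firm 2 best-responds to q₁; Firm 1 best-responds to the expected q₂ over Firm 2's types.
Firm 2 with cost c maximizes (136 − 2(q₁+q₂) − c)·q₂, giving q₂(c) = (136 − c − 2q₁)/4.
E[c₂] = 3/5·4 + 2/5·32 = 15.2
Firm 1's FOC against E[q₂] yields q₁ = (136 − 2·19 + E[c₂])/6 = (136 − 38 + 15.2)/6 = 18.8667.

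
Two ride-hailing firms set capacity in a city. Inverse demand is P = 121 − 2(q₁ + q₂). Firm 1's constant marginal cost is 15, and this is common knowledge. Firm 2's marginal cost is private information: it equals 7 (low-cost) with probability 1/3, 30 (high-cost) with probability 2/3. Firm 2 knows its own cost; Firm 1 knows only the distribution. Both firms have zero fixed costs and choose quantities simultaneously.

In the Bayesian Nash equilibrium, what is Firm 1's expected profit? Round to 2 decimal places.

Firm 2 with cost c maximizes (121 − 2(q₁+q₂) − c)·q₂, giving q₂(c) = (121 − c − 2q₁)/4.
E[c₂] = 1/3·7 + 2/3·30 = 22.3333
Firm 1's FOC against E[q₂] yields q₁ = (121 − 2·15 + E[c₂])/6 = (121 − 30 + 22.3333)/6 = 18.8889.
E[P] = 121 − 2·(q₁ + E[q₂]) = 52.7778; Firm 1's expected profit = (E[P] − 15)·q₁ = (52.7778 − 15)·18.8889 = 713.58.

713.58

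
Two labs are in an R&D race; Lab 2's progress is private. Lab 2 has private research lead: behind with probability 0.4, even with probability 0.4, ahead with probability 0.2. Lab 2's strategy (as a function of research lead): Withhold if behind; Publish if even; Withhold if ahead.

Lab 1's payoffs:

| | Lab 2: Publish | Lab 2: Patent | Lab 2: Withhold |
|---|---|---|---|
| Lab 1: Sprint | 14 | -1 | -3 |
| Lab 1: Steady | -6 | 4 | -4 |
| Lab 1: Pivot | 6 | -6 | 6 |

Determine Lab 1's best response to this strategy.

Compute Lab 1's expected payoff for each action, taking the expectation over Lab 2's type.
E[Sprint] = 0.4·(-3) + 0.4·(14) + 0.2·(-3) = 3.8
E[Steady] = 0.4·(-4) + 0.4·(-6) + 0.2·(-4) = -4.8
E[Pivot] = 0.4·(6) + 0.4·(6) + 0.2·(6) = 6
Best response: Pivot (6 is the largest).

Pivot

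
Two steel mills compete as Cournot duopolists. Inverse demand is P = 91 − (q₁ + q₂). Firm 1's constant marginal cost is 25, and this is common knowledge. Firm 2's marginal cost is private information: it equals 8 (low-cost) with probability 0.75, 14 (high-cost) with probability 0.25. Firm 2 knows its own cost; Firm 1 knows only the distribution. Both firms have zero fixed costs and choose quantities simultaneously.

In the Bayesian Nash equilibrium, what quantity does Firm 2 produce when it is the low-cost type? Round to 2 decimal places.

33.08

Type-c best response for Firm 2: q₂(c) = (91 − c)/2 − q₁/2.
Firm 1 maximizes expected profit; its first-order condition is 91 − 2q₁ − E[q₂] − 25 = 0.
Substituting E[q₂] and solving: E[c₂] = 9.5, so q₁ = (91 − 2·25 + 9.5)/3 = 16.8333.
q₂(low-cost) = (91 − 8 − 16.8333)/2 = 33.0833.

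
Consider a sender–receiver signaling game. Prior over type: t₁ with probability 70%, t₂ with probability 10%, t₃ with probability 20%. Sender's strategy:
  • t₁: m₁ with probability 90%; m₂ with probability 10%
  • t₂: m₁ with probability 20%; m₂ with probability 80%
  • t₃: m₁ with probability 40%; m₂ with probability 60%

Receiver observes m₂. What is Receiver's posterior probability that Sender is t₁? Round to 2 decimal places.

Apply Bayes' rule using the sender's strategy as the likelihood.
P(m₂) = 0.7·0.1 + 0.1·0.8 + 0.2·0.6 = 0.27
P(t₁ | m₂) = (0.7·0.1) / 0.27 = 0.07 / 0.27 = 0.259259

0.26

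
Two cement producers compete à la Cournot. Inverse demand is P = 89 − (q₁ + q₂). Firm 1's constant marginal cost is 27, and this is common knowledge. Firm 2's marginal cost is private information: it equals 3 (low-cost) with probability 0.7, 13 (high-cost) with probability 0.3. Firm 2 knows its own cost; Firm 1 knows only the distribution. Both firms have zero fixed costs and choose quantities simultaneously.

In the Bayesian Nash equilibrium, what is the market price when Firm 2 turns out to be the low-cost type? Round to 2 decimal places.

Firm 2 with cost c maximizes (89 − (q₁+q₂) − c)·q₂, giving q₂(c) = (89 − c − q₁)/2.
E[c₂] = 0.7·3 + 0.3·13 = 6
Firm 1's FOC against E[q₂] yields q₁ = (89 − 2·27 + E[c₂])/3 = (89 − 54 + 6)/3 = 13.6667.
q₂(low-cost) = 36.1667, so P = 89 − (13.6667 + 36.1667) = 39.1667.

39.17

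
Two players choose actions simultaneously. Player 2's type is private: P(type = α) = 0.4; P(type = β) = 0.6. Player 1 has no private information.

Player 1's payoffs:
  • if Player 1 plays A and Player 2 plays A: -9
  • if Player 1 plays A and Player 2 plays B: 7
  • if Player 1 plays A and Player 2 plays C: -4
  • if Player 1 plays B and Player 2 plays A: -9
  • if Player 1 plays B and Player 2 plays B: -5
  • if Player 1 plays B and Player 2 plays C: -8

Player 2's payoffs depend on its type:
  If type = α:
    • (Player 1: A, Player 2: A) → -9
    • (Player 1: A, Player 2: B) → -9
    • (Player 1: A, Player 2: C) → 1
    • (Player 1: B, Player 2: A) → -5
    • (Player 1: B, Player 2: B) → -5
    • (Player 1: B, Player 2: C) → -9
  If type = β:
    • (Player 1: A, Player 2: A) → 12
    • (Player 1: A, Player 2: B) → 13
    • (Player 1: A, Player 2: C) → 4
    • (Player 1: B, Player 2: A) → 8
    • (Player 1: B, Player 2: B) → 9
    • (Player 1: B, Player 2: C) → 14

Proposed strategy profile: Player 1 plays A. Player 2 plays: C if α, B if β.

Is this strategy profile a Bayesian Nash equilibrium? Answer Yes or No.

Yes

Player 1 plays A: E[A] = 0.4·(-4) + 0.6·(7) = 2.6; E[B] = -6.2. Best-responding. ✓
Player 2 (type α), facing A: A gives -9, B gives -9, C gives 1. Proposed C is best. ✓
Player 2 (type β), facing A: A gives 12, B gives 13, C gives 4. Proposed B is best. ✓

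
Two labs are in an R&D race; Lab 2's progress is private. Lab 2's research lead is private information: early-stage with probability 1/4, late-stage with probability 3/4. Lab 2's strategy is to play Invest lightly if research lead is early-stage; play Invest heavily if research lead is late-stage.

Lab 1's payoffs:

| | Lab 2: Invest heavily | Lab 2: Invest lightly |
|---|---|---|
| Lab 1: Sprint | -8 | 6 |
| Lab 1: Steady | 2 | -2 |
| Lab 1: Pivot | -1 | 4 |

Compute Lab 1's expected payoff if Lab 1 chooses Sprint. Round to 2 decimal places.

E[Sprint] = 1/4·6 + 3/4·(-8) = 3/2 + (-6) = -9/2

-4.50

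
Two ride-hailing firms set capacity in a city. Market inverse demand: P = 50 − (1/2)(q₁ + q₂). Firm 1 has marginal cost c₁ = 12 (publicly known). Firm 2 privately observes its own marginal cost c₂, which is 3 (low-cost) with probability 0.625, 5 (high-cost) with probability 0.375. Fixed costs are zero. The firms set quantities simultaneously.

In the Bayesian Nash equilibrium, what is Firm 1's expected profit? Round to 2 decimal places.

196.68

Firm 2 with cost c maximizes (50 − (1/2)(q₁+q₂) − c)·q₂, giving q₂(c) = (50 − c − (1/2)q₁).
E[c₂] = 0.625·3 + 0.375·5 = 3.75
Firm 1's FOC against E[q₂] yields q₁ = (50 − 2·12 + E[c₂])/(3/2) = (50 − 24 + 3.75)/(3/2) = 19.8333.
E[P] = 50 − (1/2)·(q₁ + E[q₂]) = 21.9167; Firm 1's expected profit = (E[P] − 12)·q₁ = (21.9167 − 12)·19.8333 = 196.681.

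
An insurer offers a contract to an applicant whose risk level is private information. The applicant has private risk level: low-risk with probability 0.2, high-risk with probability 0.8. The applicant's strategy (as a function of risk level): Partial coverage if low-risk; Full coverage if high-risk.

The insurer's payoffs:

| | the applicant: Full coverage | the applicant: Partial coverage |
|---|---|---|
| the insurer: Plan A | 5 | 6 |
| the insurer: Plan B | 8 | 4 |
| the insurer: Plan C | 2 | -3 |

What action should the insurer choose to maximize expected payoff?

Plan B

E[Plan A] = 0.2·(6) + 0.8·(5) = 5.2
E[Plan B] = 0.2·(4) + 0.8·(8) = 7.2
E[Plan C] = 0.2·(-3) + 0.8·(2) = 1
Best response: Plan B (7.2 is the largest).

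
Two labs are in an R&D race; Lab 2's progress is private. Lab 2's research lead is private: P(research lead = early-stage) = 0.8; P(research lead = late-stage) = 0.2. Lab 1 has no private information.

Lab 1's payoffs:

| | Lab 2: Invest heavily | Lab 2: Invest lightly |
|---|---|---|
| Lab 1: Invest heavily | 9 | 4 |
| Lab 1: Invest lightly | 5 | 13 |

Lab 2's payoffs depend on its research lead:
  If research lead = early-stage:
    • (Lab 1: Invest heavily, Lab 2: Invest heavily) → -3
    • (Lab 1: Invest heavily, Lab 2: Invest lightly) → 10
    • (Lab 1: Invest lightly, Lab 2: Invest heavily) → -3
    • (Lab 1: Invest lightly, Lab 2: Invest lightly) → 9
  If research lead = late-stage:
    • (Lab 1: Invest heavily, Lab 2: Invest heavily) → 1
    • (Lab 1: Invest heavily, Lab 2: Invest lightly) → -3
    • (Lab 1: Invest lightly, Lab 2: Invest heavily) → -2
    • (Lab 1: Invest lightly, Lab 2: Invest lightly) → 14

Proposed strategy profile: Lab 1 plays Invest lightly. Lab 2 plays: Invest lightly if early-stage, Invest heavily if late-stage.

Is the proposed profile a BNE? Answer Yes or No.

No

A profile is a BNE iff every type of every player is best-responding given beliefs about the other side.
Lab 1 plays Invest lightly: E[Invest lightly] = 0.8·(13) + 0.2·(5) = 11.4; E[Invest heavily] = 5. Best-responding. ✓
Lab 2 (research lead early-stage), facing Invest lightly: Invest heavily gives -3, Invest lightly gives 9. Proposed Invest lightly is best. ✓
Lab 2 (research lead late-stage), facing Invest lightly: Invest heavily gives -2, Invest lightly gives 14. Proposed Invest heavily is not best — profitable deviation exists. ✗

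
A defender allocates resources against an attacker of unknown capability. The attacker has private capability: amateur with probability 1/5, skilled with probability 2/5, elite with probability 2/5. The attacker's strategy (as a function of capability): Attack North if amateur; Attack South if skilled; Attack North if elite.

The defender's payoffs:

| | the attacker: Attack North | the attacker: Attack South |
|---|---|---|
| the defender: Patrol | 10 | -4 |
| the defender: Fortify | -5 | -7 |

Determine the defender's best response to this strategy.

Patrol

E[Patrol] = 1/5·(10) + 2/5·(-4) + 2/5·(10) = 22/5
E[Fortify] = 1/5·(-5) + 2/5·(-7) + 2/5·(-5) = -29/5
Best response: Patrol (22/5 is the largest).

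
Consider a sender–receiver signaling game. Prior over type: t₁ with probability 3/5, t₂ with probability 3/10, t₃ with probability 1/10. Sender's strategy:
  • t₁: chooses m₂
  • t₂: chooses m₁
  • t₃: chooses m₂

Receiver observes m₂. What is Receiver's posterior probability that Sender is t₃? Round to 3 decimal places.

0.143

Apply Bayes' rule using the sender's strategy as the likelihood.
P(m₂) = (3/5)·1 + (3/10)·0 + (1/10)·1 = 7/10
P(t₃ | m₂) = ((1/10)·1) / (7/10) = (1/10) / (7/10) = 1/7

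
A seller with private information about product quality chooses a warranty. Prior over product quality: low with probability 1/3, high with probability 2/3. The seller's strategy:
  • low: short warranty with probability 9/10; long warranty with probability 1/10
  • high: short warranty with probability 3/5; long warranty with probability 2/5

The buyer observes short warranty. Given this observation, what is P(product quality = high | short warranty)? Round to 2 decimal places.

P(short warranty) = (1/3)·(9/10) + (2/3)·(3/5) = 7/10
P(high | short warranty) = ((2/3)·(3/5)) / (7/10) = (2/5) / (7/10) = 4/7

0.57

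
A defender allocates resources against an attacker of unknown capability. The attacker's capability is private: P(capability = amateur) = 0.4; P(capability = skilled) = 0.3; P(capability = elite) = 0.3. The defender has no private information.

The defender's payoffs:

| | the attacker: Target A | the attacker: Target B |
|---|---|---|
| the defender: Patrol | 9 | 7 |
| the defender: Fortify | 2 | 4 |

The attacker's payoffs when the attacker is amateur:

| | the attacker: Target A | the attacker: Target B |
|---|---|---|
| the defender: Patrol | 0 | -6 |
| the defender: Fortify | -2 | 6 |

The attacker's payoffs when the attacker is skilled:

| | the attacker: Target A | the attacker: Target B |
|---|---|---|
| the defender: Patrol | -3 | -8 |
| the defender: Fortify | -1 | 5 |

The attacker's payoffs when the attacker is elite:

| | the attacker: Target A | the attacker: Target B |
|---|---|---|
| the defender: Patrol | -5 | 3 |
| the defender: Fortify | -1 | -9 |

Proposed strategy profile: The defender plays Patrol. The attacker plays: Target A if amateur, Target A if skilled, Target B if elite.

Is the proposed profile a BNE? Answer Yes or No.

The defender plays Patrol: E[Patrol] = 0.4·(9) + 0.3·(9) + 0.3·(7) = 8.4; E[Fortify] = 2.6. Best-responding. ✓
The attacker (capability amateur), facing Patrol: Target A gives 0, Target B gives -6. Proposed Target A is best. ✓
The attacker (capability skilled), facing Patrol: Target A gives -3, Target B gives -8. Proposed Target A is best. ✓
The attacker (capability elite), facing Patrol: Target A gives -5, Target B gives 3. Proposed Target B is best. ✓

Yes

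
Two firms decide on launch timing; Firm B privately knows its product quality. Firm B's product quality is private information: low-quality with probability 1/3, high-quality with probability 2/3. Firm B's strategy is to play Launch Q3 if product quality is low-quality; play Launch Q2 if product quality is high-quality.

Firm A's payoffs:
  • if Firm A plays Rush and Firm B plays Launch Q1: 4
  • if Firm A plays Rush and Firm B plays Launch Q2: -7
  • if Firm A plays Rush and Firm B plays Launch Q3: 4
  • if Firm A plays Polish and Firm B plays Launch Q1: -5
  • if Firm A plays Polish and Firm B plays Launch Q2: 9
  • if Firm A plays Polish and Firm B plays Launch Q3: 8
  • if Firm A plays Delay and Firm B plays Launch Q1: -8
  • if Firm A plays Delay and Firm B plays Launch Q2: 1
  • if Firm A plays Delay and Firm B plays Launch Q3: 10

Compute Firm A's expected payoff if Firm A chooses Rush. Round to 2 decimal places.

E[Rush] = 1/3·4 + 2/3·(-7) = 4/3 + (-14/3) = -10/3

-3.33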